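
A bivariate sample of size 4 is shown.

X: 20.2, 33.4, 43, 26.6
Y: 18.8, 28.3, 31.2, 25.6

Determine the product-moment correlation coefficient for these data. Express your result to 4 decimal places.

n = 4, ΣX = 123.2, ΣY = 103.9, ΣX² = 4080.16, ΣY² = 2783.13, ΣXY = 3347.54
nΣXY − ΣXΣY = 13390.16 − 12800.48 = 589.68
nΣX² − (ΣX)² = 16320.64 − 15178.24 = 1142.4; nΣY² − (ΣY)² = 11132.52 − 10795.21 = 337.31
r = 589.68 / √(1142.4 × 337.31) = 589.68 / 620.7600 ≈ 0.9499

0.9499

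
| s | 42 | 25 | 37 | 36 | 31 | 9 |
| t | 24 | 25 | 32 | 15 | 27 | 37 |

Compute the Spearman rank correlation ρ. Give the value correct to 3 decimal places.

-0.486

Rank s: 6, 2, 5, 4, 3, 1
Rank t: 2, 3, 5, 1, 4, 6
d = rank(s) − rank(t): 4, -1, 0, 3, -1, -5; Σd² = 52
ρ = 1 − 6Σd² / [n(n²−1)] = 1 − 6×52 / (6×35) = 1 − 312/210 ≈ -0.486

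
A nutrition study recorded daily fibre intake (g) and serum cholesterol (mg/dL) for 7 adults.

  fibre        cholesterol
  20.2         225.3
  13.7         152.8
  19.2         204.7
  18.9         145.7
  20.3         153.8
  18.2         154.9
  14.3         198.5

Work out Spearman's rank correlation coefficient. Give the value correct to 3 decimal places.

Rank fibre: 6, 1, 5, 4, 7, 3, 2
Rank cholesterol: 7, 2, 6, 1, 3, 4, 5
d = rank(fibre) − rank(cholesterol): -1, -1, -1, 3, 4, -1, -3; Σd² = 38
ρ = 1 − 6Σd² / [n(n²−1)] = 1 − 6×38 / (7×48) = 1 − 228/336 ≈ 0.321

0.321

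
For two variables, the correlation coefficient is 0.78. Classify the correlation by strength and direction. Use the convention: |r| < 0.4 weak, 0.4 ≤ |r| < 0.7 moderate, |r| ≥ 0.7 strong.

strong positive

r = 0.78 > 0 so the relationship is positive.
|r| = 0.78, which falls in the strong range.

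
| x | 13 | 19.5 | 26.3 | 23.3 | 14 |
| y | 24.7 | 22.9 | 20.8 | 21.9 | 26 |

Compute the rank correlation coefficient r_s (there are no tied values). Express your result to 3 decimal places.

Rank x: 1, 3, 5, 4, 2
Rank y: 4, 3, 1, 2, 5
d = rank(x) − rank(y): -3, 0, 4, 2, -3; Σd² = 38
ρ = 1 − 6Σd² / [n(n²−1)] = 1 − 6×38 / (5×24) = 1 − 228/120 ≈ -0.900

-0.900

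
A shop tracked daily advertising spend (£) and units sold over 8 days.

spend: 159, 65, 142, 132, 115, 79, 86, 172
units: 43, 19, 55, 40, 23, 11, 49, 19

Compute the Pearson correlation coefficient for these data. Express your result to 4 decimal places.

0.3137

n = 8, Σx = 950, Σy = 259, Σx² = 123540, Σy² = 10247, Σxy = 32158
nΣxy − ΣxΣy = 257264 − 246050 = 11214
nΣx² − (Σx)² = 988320 − 902500 = 85820; nΣy² − (Σy)² = 81976 − 67081 = 14895
r = 11214 / √(85820 × 14895) = 11214 / 35753.1663 ≈ 0.3137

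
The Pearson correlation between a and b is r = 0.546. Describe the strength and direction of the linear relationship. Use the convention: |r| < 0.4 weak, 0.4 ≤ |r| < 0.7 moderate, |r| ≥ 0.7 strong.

r = 0.546 > 0 so the relationship is positive.
|r| = 0.546, which falls in the moderate range.

moderate positive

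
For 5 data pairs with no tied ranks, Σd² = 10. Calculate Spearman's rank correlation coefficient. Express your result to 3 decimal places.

0.500

ρ = 1 − 6Σd² / [n(n²−1)] = 1 − 6×10 / (5×24)
  = 1 − 60/120 = 1 − 0.5000 ≈ 0.500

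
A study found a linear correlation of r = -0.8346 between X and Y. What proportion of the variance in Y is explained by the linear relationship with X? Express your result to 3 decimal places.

0.697

r² = (-0.8346)² = 0.697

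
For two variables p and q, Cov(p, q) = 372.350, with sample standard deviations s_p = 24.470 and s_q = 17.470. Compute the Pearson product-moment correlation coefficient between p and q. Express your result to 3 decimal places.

r = Cov(p,q) / (s_p · s_q) = 372.350 / (24.470 × 17.470)
  = 372.350 / 427.4909 ≈ 0.871

0.871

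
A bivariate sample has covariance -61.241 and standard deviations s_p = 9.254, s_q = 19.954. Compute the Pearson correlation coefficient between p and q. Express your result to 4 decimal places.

-0.3317

r = Cov(p,q) / (s_p · s_q) = -61.241 / (9.254 × 19.954)
  = -61.241 / 184.6543 ≈ -0.3317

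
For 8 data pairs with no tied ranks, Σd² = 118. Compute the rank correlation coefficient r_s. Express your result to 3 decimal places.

-0.405

ρ = 1 − 6Σd² / [n(n²−1)] = 1 − 6×118 / (8×63)
  = 1 − 708/504 = 1 − 1.4048 ≈ -0.405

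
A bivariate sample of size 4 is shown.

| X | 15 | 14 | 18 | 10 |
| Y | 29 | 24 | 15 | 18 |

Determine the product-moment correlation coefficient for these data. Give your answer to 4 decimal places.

-0.0727

n = 4, ΣX = 57, ΣY = 86, ΣX² = 845, ΣY² = 1966, ΣXY = 1221
nΣXY − ΣXΣY = 4884 − 4902 = -18
nΣX² − (ΣX)² = 3380 − 3249 = 131; nΣY² − (ΣY)² = 7864 − 7396 = 468
r = -18 / √(131 × 468) = -18 / 247.6045 ≈ -0.0727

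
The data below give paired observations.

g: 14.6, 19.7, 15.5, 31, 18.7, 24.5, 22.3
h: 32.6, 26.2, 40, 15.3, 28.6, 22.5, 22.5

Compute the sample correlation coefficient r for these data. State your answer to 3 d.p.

n = 7, Σg = 146.3, Σh = 187.7, Σg² = 3249.73, Σh² = 5413.75, Σgh = 3674.22
nΣgh − ΣgΣh = 25719.54 − 27460.51 = -1740.97
nΣg² − (Σg)² = 22748.11 − 21403.69 = 1344.42; nΣh² − (Σh)² = 37896.25 − 35231.29 = 2664.96
r = -1740.97 / √(1344.42 × 2664.96) = -1740.97 / 1892.8353 ≈ -0.920

-0.920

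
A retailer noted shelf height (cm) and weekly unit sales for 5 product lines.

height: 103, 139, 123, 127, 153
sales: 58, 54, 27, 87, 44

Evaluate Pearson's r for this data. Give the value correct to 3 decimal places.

n = 5, Σx = 645, Σy = 270, Σx² = 84597, Σy² = 16514, Σxy = 34582
nΣxy − ΣxΣy = 172910 − 174150 = -1240
nΣx² − (Σx)² = 422985 − 416025 = 6960; nΣy² − (Σy)² = 82570 − 72900 = 9670
r = -1240 / √(6960 × 9670) = -1240 / 8203.8528 ≈ -0.151

-0.151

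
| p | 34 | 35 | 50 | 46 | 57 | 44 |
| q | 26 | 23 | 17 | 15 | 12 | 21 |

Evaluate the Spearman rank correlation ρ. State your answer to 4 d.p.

Rank p: 1, 2, 5, 4, 6, 3
Rank q: 6, 5, 3, 2, 1, 4
d = rank(p) − rank(q): -5, -3, 2, 2, 5, -1; Σd² = 68
ρ = 1 − 6Σd² / [n(n²−1)] = 1 − 6×68 / (6×35) = 1 − 408/210 ≈ -0.9429

-0.9429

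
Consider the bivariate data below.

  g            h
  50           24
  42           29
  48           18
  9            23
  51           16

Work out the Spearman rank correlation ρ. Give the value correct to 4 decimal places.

Rank g: 4, 2, 3, 1, 5
Rank h: 4, 5, 2, 3, 1
d = rank(g) − rank(h): 0, -3, 1, -2, 4; Σd² = 30
ρ = 1 − 6Σd² / [n(n²−1)] = 1 − 6×30 / (5×24) = 1 − 180/120 ≈ -0.5000

-0.5000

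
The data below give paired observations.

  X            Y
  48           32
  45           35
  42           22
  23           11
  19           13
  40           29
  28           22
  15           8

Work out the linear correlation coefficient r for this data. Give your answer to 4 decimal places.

0.9314

n = 8, ΣX = 260, ΣY = 172, ΣX² = 9592, ΣY² = 4412, ΣXY = 6431
nΣXY − ΣXΣY = 51448 − 44720 = 6728
nΣX² − (ΣX)² = 76736 − 67600 = 9136; nΣY² − (ΣY)² = 35296 − 29584 = 5712
r = 6728 / √(9136 × 5712) = 6728 / 7223.9070 ≈ 0.9314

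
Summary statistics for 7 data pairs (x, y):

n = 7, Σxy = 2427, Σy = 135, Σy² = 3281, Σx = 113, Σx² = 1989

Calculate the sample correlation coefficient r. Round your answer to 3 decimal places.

0.741

r = (nΣxy − ΣxΣy) / √[(nΣx² − (Σx)²)(nΣy² − (Σy)²)]
Numerator: 7×2427 − 113×135 = 1734
Denominator: √[(13923 − 12769)(22967 − 18225)] = √[1154 × 4742] = 2339.2879
r = 1734 / 2339.2879 ≈ 0.741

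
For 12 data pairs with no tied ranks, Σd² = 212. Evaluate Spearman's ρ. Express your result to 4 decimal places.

ρ = 1 − 6Σd² / [n(n²−1)] = 1 − 6×212 / (12×143)
  = 1 − 1272/1716 = 1 − 0.74126 ≈ 0.2587

0.2587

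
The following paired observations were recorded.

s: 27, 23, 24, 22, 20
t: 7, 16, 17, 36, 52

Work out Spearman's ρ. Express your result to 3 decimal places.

-0.900

Rank s: 5, 3, 4, 2, 1
Rank t: 1, 2, 3, 4, 5
d = rank(s) − rank(t): 4, 1, 1, -2, -4; Σd² = 38
ρ = 1 − 6Σd² / [n(n²−1)] = 1 − 6×38 / (5×24) = 1 − 228/120 ≈ -0.900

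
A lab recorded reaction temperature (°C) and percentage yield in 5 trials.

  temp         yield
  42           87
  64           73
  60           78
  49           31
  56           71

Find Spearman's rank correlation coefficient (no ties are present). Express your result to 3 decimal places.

-0.100

Rank temp: 1, 5, 4, 2, 3
Rank yield: 5, 3, 4, 1, 2
d = rank(temp) − rank(yield): -4, 2, 0, 1, 1; Σd² = 22
ρ = 1 − 6Σd² / [n(n²−1)] = 1 − 6×22 / (5×24) = 1 − 132/120 ≈ -0.100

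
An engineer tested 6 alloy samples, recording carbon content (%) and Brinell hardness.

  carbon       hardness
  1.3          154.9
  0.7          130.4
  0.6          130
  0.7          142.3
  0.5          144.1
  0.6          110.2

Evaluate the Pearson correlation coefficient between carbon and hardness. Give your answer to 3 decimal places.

n = 6, Σx = 4.4, Σy = 811.9, Σx² = 3.64, Σy² = 111056.31, Σxy = 608.43
nΣxy − ΣxΣy = 3650.58 − 3572.36 = 78.22
nΣx² − (Σx)² = 21.84 − 19.36 = 2.48; nΣy² − (Σy)² = 666337.86 − 659181.61 = 7156.25
r = 78.22 / √(2.48 × 7156.25) = 78.22 / 133.2197 ≈ 0.587

0.587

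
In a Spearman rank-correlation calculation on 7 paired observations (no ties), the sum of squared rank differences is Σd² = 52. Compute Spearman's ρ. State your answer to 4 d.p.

0.0714

ρ = 1 − 6Σd² / [n(n²−1)] = 1 − 6×52 / (7×48)
  = 1 − 312/336 = 1 − 0.92857 ≈ 0.0714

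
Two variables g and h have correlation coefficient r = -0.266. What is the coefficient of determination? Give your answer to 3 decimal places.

0.071

r² = (-0.266)² = 0.071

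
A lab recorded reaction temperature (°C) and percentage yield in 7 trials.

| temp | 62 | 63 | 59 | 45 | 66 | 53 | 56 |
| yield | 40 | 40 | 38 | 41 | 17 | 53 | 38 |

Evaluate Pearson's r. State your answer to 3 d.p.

n = 7, Σx = 404, Σy = 267, Σx² = 23620, Σy² = 10867, Σxy = 15146
nΣxy − ΣxΣy = 106022 − 107868 = -1846
nΣx² − (Σx)² = 165340 − 163216 = 2124; nΣy² − (Σy)² = 76069 − 71289 = 4780
r = -1846 / √(2124 × 4780) = -1846 / 3186.3333 ≈ -0.579

-0.579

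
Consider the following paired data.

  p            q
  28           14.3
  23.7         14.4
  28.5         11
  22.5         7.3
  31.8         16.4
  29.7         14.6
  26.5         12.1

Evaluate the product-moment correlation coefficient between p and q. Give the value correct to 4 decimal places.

0.6823

n = 7, Σp = 190.7, Σq = 90.1, Σp² = 5259.77, Σq² = 1214.67, Σpq = 2495.22
nΣpq − ΣpΣq = 17466.54 − 17182.07 = 284.47
nΣp² − (Σp)² = 36818.39 − 36366.49 = 451.9; nΣq² − (Σq)² = 8502.69 − 8118.01 = 384.68
r = 284.47 / √(451.9 × 384.68) = 284.47 / 416.9375 ≈ 0.6823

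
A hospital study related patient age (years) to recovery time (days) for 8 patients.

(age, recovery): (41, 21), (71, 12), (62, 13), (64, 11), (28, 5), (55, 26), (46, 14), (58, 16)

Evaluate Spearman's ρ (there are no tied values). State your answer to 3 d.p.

-0.190

Rank age: 2, 8, 6, 7, 1, 4, 3, 5
Rank recovery: 7, 3, 4, 2, 1, 8, 5, 6
d = rank(age) − rank(recovery): -5, 5, 2, 5, 0, -4, -2, -1; Σd² = 100
ρ = 1 − 6Σd² / [n(n²−1)] = 1 − 6×100 / (8×63) = 1 − 600/504 ≈ -0.190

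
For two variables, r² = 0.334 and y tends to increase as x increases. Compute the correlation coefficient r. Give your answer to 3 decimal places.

|r| = √0.334 = 0.578
The association is positive, so r = 0.578.

0.578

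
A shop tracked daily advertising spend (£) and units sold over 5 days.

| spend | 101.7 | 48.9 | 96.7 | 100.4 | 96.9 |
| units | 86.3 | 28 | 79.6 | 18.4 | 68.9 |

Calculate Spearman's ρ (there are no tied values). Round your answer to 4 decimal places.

Rank spend: 5, 1, 2, 4, 3
Rank units: 5, 2, 4, 1, 3
d = rank(spend) − rank(units): 0, -1, -2, 3, 0; Σd² = 14
ρ = 1 − 6Σd² / [n(n²−1)] = 1 − 6×14 / (5×24) = 1 − 84/120 ≈ 0.3000

0.3000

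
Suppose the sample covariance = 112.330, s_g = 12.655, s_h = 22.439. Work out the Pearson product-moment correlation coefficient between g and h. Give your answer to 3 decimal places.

r = Cov(g,h) / (s_g · s_h) = 112.330 / (12.655 × 22.439)
  = 112.330 / 283.9655 ≈ 0.396

0.396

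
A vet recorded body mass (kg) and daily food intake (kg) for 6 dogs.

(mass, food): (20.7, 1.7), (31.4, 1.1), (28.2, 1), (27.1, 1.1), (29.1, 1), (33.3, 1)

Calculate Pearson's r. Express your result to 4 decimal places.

-0.8619

n = 6, Σx = 169.8, Σy = 6.9, Σx² = 4899.8, Σy² = 8.31, Σxy = 190.14
nΣxy − ΣxΣy = 1140.84 − 1171.62 = -30.78
nΣx² − (Σx)² = 29398.8 − 28832.04 = 566.76; nΣy² − (Σy)² = 49.86 − 47.61 = 2.25
r = -30.78 / √(566.76 × 2.25) = -30.78 / 35.7101 ≈ -0.8619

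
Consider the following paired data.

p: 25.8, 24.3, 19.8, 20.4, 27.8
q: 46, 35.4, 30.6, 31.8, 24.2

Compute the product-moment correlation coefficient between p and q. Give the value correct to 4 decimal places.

0.0561

n = 5, Σp = 118.1, Σq = 168, Σp² = 2837.17, Σq² = 5902.4, Σpq = 3974.38
nΣpq − ΣpΣq = 19871.9 − 19840.8 = 31.1
nΣp² − (Σp)² = 14185.85 − 13947.61 = 238.24; nΣq² − (Σq)² = 29512 − 28224 = 1288
r = 31.1 / √(238.24 × 1288) = 31.1 / 553.9432 ≈ 0.0561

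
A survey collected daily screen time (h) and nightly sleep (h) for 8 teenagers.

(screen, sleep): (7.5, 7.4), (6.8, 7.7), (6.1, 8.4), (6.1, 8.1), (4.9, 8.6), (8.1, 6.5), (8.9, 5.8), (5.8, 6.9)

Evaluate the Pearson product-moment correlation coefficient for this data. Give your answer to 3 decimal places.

-0.834

n = 8, Σx = 54.2, Σy = 59.4, Σx² = 379.38, Σy² = 447.68, Σxy = 394.94
nΣxy − ΣxΣy = 3159.52 − 3219.48 = -59.96
nΣx² − (Σx)² = 3035.04 − 2937.64 = 97.4; nΣy² − (Σy)² = 3581.44 − 3528.36 = 53.08
r = -59.96 / √(97.4 × 53.08) = -59.96 / 71.9027 ≈ -0.834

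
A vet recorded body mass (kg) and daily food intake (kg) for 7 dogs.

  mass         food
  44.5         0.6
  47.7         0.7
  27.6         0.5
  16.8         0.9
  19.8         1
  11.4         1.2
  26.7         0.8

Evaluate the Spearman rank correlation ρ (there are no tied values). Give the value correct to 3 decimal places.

-0.821

Rank mass: 6, 7, 5, 2, 3, 1, 4
Rank food: 2, 3, 1, 5, 6, 7, 4
d = rank(mass) − rank(food): 4, 4, 4, -3, -3, -6, 0; Σd² = 102
ρ = 1 − 6Σd² / [n(n²−1)] = 1 − 6×102 / (7×48) = 1 − 612/336 ≈ -0.821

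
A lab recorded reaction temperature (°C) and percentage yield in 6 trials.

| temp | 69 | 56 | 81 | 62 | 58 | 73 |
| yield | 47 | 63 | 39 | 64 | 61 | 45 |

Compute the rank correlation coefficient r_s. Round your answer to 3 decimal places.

-0.829

Rank temp: 4, 1, 6, 3, 2, 5
Rank yield: 3, 5, 1, 6, 4, 2
d = rank(temp) − rank(yield): 1, -4, 5, -3, -2, 3; Σd² = 64
ρ = 1 − 6Σd² / [n(n²−1)] = 1 − 6×64 / (6×35) = 1 − 384/210 ≈ -0.829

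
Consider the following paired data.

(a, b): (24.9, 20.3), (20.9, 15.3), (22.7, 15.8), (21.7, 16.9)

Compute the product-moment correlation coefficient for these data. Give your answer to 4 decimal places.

0.8950

n = 4, Σa = 90.2, Σb = 68.3, Σa² = 2043, Σb² = 1181.43, Σab = 1550.63
nΣab − ΣaΣb = 6202.52 − 6160.66 = 41.86
nΣa² − (Σa)² = 8172 − 8136.04 = 35.96; nΣb² − (Σb)² = 4725.72 − 4664.89 = 60.83
r = 41.86 / √(35.96 × 60.83) = 41.86 / 46.7701 ≈ 0.8950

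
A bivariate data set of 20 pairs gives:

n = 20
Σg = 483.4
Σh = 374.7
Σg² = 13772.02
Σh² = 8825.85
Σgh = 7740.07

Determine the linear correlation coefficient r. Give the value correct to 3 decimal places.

-0.678

r = (nΣgh − ΣgΣh) / √[(nΣg² − (Σg)²)(nΣh² − (Σh)²)]
Numerator: 20×7740.07 − 483.4×374.7 = -26328.58
Denominator: √[(275440.4 − 233675.56)(176517 − 140400.09)] = √[41764.84 × 36116.91] = 38838.3440
r = -26328.58 / 38838.3440 ≈ -0.678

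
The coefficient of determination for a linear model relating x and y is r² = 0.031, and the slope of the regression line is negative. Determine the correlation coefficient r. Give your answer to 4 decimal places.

-0.1761

|r| = √0.031 = 0.1761
The association is negative, so r = −0.1761.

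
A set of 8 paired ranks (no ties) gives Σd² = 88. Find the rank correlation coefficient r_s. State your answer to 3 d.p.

ρ = 1 − 6Σd² / [n(n²−1)] = 1 − 6×88 / (8×63)
  = 1 − 528/504 = 1 − 1.0476 ≈ -0.048

-0.048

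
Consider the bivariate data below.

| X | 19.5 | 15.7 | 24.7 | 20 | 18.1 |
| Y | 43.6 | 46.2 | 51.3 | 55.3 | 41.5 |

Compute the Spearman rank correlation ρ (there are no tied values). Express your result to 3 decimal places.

Rank X: 3, 1, 5, 4, 2
Rank Y: 2, 3, 4, 5, 1
d = rank(X) − rank(Y): 1, -2, 1, -1, 1; Σd² = 8
ρ = 1 − 6Σd² / [n(n²−1)] = 1 − 6×8 / (5×24) = 1 − 48/120 ≈ 0.600

0.600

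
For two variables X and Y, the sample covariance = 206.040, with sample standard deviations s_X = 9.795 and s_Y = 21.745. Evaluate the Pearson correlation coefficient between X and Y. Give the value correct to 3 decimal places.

0.967

r = Cov(X,Y) / (s_X · s_Y) = 206.040 / (9.795 × 21.745)
  = 206.040 / 212.9923 ≈ 0.967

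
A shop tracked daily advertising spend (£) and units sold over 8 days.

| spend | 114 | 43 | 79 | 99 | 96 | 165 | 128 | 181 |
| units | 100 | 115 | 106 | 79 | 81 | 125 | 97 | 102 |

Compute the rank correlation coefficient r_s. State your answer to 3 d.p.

Rank spend: 5, 1, 2, 4, 3, 7, 6, 8
Rank units: 4, 7, 6, 1, 2, 8, 3, 5
d = rank(spend) − rank(units): 1, -6, -4, 3, 1, -1, 3, 3; Σd² = 82
ρ = 1 − 6Σd² / [n(n²−1)] = 1 − 6×82 / (8×63) = 1 − 492/504 ≈ 0.024

0.024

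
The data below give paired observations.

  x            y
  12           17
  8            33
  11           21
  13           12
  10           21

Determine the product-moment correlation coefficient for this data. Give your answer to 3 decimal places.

n = 5, Σx = 54, Σy = 104, Σx² = 598, Σy² = 2404, Σxy = 1065
nΣxy − ΣxΣy = 5325 − 5616 = -291
nΣx² − (Σx)² = 2990 − 2916 = 74; nΣy² − (Σy)² = 12020 − 10816 = 1204
r = -291 / √(74 × 1204) = -291 / 298.4895 ≈ -0.975

-0.975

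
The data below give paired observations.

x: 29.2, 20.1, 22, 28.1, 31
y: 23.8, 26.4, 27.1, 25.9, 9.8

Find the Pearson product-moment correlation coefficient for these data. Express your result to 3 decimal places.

n = 5, Σx = 130.4, Σy = 113, Σx² = 3491.26, Σy² = 2764.66, Σxy = 2853.39
nΣxy − ΣxΣy = 14266.95 − 14735.2 = -468.25
nΣx² − (Σx)² = 17456.3 − 17004.16 = 452.14; nΣy² − (Σy)² = 13823.3 − 12769 = 1054.3
r = -468.25 / √(452.14 × 1054.3) = -468.25 / 690.4283 ≈ -0.678

-0.678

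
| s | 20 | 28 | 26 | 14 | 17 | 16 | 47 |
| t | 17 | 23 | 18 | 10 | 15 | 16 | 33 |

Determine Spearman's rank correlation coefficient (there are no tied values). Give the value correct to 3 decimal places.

0.964

Rank s: 4, 6, 5, 1, 3, 2, 7
Rank t: 4, 6, 5, 1, 2, 3, 7
d = rank(s) − rank(t): 0, 0, 0, 0, 1, -1, 0; Σd² = 2
ρ = 1 − 6Σd² / [n(n²−1)] = 1 − 6×2 / (7×48) = 1 − 12/336 ≈ 0.964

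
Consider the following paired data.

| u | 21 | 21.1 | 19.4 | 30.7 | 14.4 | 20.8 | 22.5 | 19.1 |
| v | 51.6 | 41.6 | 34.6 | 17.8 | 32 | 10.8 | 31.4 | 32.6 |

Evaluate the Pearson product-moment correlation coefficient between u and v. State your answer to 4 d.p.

-0.3400

n = 8, Σu = 169, Σv = 252.4, Σu² = 3716.12, Σv² = 9096.48, Σuv = 5193.66
nΣuv − ΣuΣv = 41549.28 − 42655.6 = -1106.32
nΣu² − (Σu)² = 29728.96 − 28561 = 1167.96; nΣv² − (Σv)² = 72771.84 − 63705.76 = 9066.08
r = -1106.32 / √(1167.96 × 9066.08) = -1106.32 / 3254.0465 ≈ -0.3400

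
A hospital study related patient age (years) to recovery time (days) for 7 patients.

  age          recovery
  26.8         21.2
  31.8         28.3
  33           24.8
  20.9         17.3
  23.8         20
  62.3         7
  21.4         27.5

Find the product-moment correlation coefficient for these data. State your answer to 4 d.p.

-0.7008

n = 7, Σx = 220, Σy = 146.1, Σx² = 8160.98, Σy² = 3369.91, Σxy = 4148.67
nΣxy − ΣxΣy = 29040.69 − 32142 = -3101.31
nΣx² − (Σx)² = 57126.86 − 48400 = 8726.86; nΣy² − (Σy)² = 23589.37 − 21345.21 = 2244.16
r = -3101.31 / √(8726.86 × 2244.16) = -3101.31 / 4425.4345 ≈ -0.7008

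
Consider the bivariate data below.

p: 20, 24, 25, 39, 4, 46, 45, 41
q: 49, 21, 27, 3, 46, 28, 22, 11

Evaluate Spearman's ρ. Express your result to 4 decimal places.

-0.4048

Rank p: 2, 3, 4, 5, 1, 8, 7, 6
Rank q: 8, 3, 5, 1, 7, 6, 4, 2
d = rank(p) − rank(q): -6, 0, -1, 4, -6, 2, 3, 4; Σd² = 118
ρ = 1 − 6Σd² / [n(n²−1)] = 1 − 6×118 / (8×63) = 1 − 708/504 ≈ -0.4048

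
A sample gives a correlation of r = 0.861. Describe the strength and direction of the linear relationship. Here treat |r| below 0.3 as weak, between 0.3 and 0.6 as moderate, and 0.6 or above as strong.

strong positive

r = 0.861 > 0 so the relationship is positive.
|r| = 0.861, which falls in the strong range.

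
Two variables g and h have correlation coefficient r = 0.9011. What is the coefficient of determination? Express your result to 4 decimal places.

r² = (0.9011)² = 0.8120

0.8120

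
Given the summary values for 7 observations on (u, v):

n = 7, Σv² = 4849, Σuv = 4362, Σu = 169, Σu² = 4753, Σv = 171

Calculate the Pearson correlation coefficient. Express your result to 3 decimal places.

0.347

r = (nΣuv − ΣuΣv) / √[(nΣu² − (Σu)²)(nΣv² − (Σv)²)]
Numerator: 7×4362 − 169×171 = 1635
Denominator: √[(33271 − 28561)(33943 − 29241)] = √[4710 × 4702] = 4705.9983
r = 1635 / 4705.9983 ≈ 0.347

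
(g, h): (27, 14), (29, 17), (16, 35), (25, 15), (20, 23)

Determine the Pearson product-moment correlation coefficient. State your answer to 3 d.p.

-0.908

n = 5, Σg = 117, Σh = 104, Σg² = 2851, Σh² = 2464, Σgh = 2266
nΣgh − ΣgΣh = 11330 − 12168 = -838
nΣg² − (Σg)² = 14255 − 13689 = 566; nΣh² − (Σh)² = 12320 − 10816 = 1504
r = -838 / √(566 × 1504) = -838 / 922.6397 ≈ -0.908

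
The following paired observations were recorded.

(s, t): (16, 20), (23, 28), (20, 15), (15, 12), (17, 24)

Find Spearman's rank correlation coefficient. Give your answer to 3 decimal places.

0.700

Rank s: 2, 5, 4, 1, 3
Rank t: 3, 5, 2, 1, 4
d = rank(s) − rank(t): -1, 0, 2, 0, -1; Σd² = 6
ρ = 1 − 6Σd² / [n(n²−1)] = 1 − 6×6 / (5×24) = 1 − 36/120 ≈ 0.700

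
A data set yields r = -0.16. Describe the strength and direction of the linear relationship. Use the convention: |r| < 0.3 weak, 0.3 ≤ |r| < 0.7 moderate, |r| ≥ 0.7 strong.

weak negative

r = -0.16 < 0 so the relationship is negative.
|r| = 0.16, which falls in the weak range.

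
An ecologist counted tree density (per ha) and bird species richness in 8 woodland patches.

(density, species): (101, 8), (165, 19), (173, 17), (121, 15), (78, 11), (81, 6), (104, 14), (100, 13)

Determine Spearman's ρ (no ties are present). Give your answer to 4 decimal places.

Rank density: 4, 7, 8, 6, 1, 2, 5, 3
Rank species: 2, 8, 7, 6, 3, 1, 5, 4
d = rank(density) − rank(species): 2, -1, 1, 0, -2, 1, 0, -1; Σd² = 12
ρ = 1 − 6Σd² / [n(n²−1)] = 1 − 6×12 / (8×63) = 1 − 72/504 ≈ 0.8571

0.8571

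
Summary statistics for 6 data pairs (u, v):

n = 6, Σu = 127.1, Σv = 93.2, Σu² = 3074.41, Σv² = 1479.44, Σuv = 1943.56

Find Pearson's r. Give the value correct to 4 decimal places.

r = (nΣuv − ΣuΣv) / √[(nΣu² − (Σu)²)(nΣv² − (Σv)²)]
Numerator: 6×1943.56 − 127.1×93.2 = -184.36
Denominator: √[(18446.46 − 16154.41)(8876.64 − 8686.24)] = √[2292.05 × 190.4] = 660.6106
r = -184.36 / 660.6106 ≈ -0.2791

-0.2791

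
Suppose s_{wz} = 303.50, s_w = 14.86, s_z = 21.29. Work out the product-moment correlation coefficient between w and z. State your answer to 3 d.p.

r = Cov(w,z) / (s_w · s_z) = 303.50 / (14.86 × 21.29)
  = 303.50 / 316.3694 ≈ 0.959

0.959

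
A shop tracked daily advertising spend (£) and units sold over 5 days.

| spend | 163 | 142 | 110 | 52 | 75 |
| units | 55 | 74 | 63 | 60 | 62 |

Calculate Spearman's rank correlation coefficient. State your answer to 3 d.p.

Rank spend: 5, 4, 3, 1, 2
Rank units: 1, 5, 4, 2, 3
d = rank(spend) − rank(units): 4, -1, -1, -1, -1; Σd² = 20
ρ = 1 − 6Σd² / [n(n²−1)] = 1 − 6×20 / (5×24) = 1 − 120/120 ≈ 0.000

0.000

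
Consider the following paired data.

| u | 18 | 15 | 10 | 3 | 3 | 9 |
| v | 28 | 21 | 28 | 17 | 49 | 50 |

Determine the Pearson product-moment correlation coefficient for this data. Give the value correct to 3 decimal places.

-0.275

n = 6, Σu = 58, Σv = 193, Σu² = 748, Σv² = 7199, Σuv = 1747
nΣuv − ΣuΣv = 10482 − 11194 = -712
nΣu² − (Σu)² = 4488 − 3364 = 1124; nΣv² − (Σv)² = 43194 − 37249 = 5945
r = -712 / √(1124 × 5945) = -712 / 2584.9913 ≈ -0.275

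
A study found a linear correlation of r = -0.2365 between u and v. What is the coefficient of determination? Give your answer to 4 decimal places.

0.0559

r² = (-0.2365)² = 0.0559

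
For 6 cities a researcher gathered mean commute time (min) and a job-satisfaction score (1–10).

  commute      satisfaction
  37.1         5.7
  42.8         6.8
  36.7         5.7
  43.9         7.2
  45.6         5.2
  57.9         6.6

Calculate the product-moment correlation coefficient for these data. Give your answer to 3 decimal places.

n = 6, Σx = 264, Σy = 37.2, Σx² = 11914.12, Σy² = 233.66, Σxy = 1647.04
nΣxy − ΣxΣy = 9882.24 − 9820.8 = 61.44
nΣx² − (Σx)² = 71484.72 − 69696 = 1788.72; nΣy² − (Σy)² = 1401.96 − 1383.84 = 18.12
r = 61.44 / √(1788.72 × 18.12) = 61.44 / 180.0322 ≈ 0.341

0.341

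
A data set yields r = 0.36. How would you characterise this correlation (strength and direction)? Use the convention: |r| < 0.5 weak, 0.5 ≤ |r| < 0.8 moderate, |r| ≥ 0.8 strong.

weak positive

r = 0.36 > 0 so the relationship is positive.
|r| = 0.36, which falls in the weak range.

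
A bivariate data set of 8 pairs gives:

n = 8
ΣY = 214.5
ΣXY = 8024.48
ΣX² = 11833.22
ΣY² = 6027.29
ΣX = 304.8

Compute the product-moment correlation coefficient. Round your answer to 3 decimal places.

r = (nΣXY − ΣXΣY) / √[(nΣX² − (ΣX)²)(nΣY² − (ΣY)²)]
Numerator: 8×8024.48 − 304.8×214.5 = -1183.76
Denominator: √[(94665.76 − 92903.04)(48218.32 − 46010.25)] = √[1762.72 × 2208.07] = 1972.8683
r = -1183.76 / 1972.8683 ≈ -0.600

-0.600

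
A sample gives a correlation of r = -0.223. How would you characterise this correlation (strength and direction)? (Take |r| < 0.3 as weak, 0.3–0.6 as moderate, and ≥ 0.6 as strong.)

weak negative

r = -0.223 < 0 so the relationship is negative.
|r| = 0.223, which falls in the weak range.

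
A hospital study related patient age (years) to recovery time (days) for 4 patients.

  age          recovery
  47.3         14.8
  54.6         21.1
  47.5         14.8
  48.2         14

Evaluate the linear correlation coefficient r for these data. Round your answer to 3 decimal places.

0.975

n = 4, Σx = 197.6, Σy = 64.7, Σx² = 9797.94, Σy² = 1079.29, Σxy = 3229.9
nΣxy − ΣxΣy = 12919.6 − 12784.72 = 134.88
nΣx² − (Σx)² = 39191.76 − 39045.76 = 146; nΣy² − (Σy)² = 4317.16 − 4186.09 = 131.07
r = 134.88 / √(146 × 131.07) = 134.88 / 138.3337 ≈ 0.975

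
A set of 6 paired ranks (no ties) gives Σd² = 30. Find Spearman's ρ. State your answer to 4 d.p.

0.1429

ρ = 1 − 6Σd² / [n(n²−1)] = 1 − 6×30 / (6×35)
  = 1 − 180/210 = 1 − 0.85714 ≈ 0.1429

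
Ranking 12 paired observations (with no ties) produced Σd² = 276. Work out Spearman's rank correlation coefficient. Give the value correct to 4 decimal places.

ρ = 1 − 6Σd² / [n(n²−1)] = 1 − 6×276 / (12×143)
  = 1 − 1656/1716 = 1 − 0.96503 ≈ 0.0350

0.0350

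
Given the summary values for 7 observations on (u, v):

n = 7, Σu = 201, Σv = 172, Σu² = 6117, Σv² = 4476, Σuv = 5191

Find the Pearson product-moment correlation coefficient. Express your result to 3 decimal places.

r = (nΣuv − ΣuΣv) / √[(nΣu² − (Σu)²)(nΣv² − (Σv)²)]
Numerator: 7×5191 − 201×172 = 1765
Denominator: √[(42819 − 40401)(31332 − 29584)] = √[2418 × 1748] = 2055.8852
r = 1765 / 2055.8852 ≈ 0.859

0.859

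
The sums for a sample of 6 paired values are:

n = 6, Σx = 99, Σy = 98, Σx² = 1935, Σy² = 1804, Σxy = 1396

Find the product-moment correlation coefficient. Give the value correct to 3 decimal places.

-0.893

r = (nΣxy − ΣxΣy) / √[(nΣx² − (Σx)²)(nΣy² − (Σy)²)]
Numerator: 6×1396 − 99×98 = -1326
Denominator: √[(11610 − 9801)(10824 − 9604)] = √[1809 × 1220] = 1485.5908
r = -1326 / 1485.5908 ≈ -0.893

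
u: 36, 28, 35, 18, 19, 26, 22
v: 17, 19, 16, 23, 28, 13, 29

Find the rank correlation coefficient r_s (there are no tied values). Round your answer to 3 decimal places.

-0.607

Rank u: 7, 5, 6, 1, 2, 4, 3
Rank v: 3, 4, 2, 5, 6, 1, 7
d = rank(u) − rank(v): 4, 1, 4, -4, -4, 3, -4; Σd² = 90
ρ = 1 − 6Σd² / [n(n²−1)] = 1 − 6×90 / (7×48) = 1 − 540/336 ≈ -0.607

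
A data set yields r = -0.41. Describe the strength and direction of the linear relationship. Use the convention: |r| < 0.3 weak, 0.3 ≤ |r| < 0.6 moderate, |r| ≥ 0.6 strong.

moderate negative

r = -0.41 < 0 so the relationship is negative.
|r| = 0.41, which falls in the moderate range.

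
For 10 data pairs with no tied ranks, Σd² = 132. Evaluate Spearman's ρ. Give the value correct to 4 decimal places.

0.2000

ρ = 1 − 6Σd² / [n(n²−1)] = 1 − 6×132 / (10×99)
  = 1 − 792/990 = 1 − 0.80000 ≈ 0.2000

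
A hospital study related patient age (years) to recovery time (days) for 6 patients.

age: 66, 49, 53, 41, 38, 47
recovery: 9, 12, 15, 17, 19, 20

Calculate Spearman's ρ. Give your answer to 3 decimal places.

Rank age: 6, 4, 5, 2, 1, 3
Rank recovery: 1, 2, 3, 4, 5, 6
d = rank(age) − rank(recovery): 5, 2, 2, -2, -4, -3; Σd² = 62
ρ = 1 − 6Σd² / [n(n²−1)] = 1 − 6×62 / (6×35) = 1 − 372/210 ≈ -0.771

-0.771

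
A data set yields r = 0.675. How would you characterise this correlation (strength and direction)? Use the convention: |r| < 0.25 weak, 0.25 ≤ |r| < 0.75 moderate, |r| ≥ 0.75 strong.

r = 0.675 > 0 so the relationship is positive.
|r| = 0.675, which falls in the moderate range.

moderate positive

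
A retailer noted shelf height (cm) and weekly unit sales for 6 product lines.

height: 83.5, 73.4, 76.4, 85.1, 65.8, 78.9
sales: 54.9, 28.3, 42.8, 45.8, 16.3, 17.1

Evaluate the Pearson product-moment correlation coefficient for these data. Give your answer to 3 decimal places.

0.728

n = 6, Σx = 463.1, Σy = 205.2, Σx² = 35993.63, Σy² = 8302.48, Σxy = 16250.6
nΣxy − ΣxΣy = 97503.6 − 95028.12 = 2475.48
nΣx² − (Σx)² = 215961.78 − 214461.61 = 1500.17; nΣy² − (Σy)² = 49814.88 − 42107.04 = 7707.84
r = 2475.48 / √(1500.17 × 7707.84) = 2475.48 / 3400.4515 ≈ 0.728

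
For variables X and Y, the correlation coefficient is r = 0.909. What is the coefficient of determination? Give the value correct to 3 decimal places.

r² = (0.909)² = 0.826

0.826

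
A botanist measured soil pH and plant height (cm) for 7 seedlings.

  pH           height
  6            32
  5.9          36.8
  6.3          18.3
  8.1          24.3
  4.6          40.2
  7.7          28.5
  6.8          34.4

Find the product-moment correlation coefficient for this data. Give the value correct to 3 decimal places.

n = 7, Σx = 45.4, Σy = 214.5, Σx² = 302.8, Σy² = 6915.27, Σxy = 1359.53
nΣxy − ΣxΣy = 9516.71 − 9738.3 = -221.59
nΣx² − (Σx)² = 2119.6 − 2061.16 = 58.44; nΣy² − (Σy)² = 48406.89 − 46010.25 = 2396.64
r = -221.59 / √(58.44 × 2396.64) = -221.59 / 374.2454 ≈ -0.592

-0.592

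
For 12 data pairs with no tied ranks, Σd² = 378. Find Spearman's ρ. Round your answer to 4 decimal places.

-0.3217

ρ = 1 − 6Σd² / [n(n²−1)] = 1 − 6×378 / (12×143)
  = 1 − 2268/1716 = 1 − 1.32168 ≈ -0.3217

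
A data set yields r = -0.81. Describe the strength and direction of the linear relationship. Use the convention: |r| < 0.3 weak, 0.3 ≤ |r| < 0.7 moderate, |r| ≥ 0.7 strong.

r = -0.81 < 0 so the relationship is negative.
|r| = 0.81, which falls in the strong range.

strong negative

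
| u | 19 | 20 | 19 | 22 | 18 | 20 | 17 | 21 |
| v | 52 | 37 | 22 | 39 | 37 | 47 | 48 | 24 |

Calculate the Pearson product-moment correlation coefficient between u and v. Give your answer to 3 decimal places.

-0.302

n = 8, Σu = 156, Σv = 306, Σu² = 3060, Σv² = 12536, Σuv = 5930
nΣuv − ΣuΣv = 47440 − 47736 = -296
nΣu² − (Σu)² = 24480 − 24336 = 144; nΣv² − (Σv)² = 100288 − 93636 = 6652
r = -296 / √(144 × 6652) = -296 / 978.7175 ≈ -0.302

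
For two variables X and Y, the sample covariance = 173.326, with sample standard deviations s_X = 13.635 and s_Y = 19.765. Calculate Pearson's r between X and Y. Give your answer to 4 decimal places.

0.6431

r = Cov(X,Y) / (s_X · s_Y) = 173.326 / (13.635 × 19.765)
  = 173.326 / 269.4958 ≈ 0.6431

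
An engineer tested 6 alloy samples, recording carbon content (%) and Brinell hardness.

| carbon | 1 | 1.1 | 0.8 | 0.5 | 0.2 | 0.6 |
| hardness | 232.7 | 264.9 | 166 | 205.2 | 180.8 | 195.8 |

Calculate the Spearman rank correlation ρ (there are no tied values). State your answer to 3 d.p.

Rank carbon: 5, 6, 4, 2, 1, 3
Rank hardness: 5, 6, 1, 4, 2, 3
d = rank(carbon) − rank(hardness): 0, 0, 3, -2, -1, 0; Σd² = 14
ρ = 1 − 6Σd² / [n(n²−1)] = 1 − 6×14 / (6×35) = 1 − 84/210 ≈ 0.600

0.600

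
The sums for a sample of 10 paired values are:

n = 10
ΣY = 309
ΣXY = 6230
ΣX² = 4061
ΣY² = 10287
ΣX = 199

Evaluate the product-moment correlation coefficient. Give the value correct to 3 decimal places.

0.296

r = (nΣXY − ΣXΣY) / √[(nΣX² − (ΣX)²)(nΣY² − (ΣY)²)]
Numerator: 10×6230 − 199×309 = 809
Denominator: √[(40610 − 39601)(102870 − 95481)] = √[1009 × 7389] = 2730.4763
r = 809 / 2730.4763 ≈ 0.296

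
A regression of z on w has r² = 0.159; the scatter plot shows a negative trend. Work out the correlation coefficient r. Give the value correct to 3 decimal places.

|r| = √0.159 = 0.399
The association is negative, so r = −0.399.

-0.399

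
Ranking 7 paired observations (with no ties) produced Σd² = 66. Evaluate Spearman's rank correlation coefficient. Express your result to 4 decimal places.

ρ = 1 − 6Σd² / [n(n²−1)] = 1 − 6×66 / (7×48)
  = 1 − 396/336 = 1 − 1.17857 ≈ -0.1786

-0.1786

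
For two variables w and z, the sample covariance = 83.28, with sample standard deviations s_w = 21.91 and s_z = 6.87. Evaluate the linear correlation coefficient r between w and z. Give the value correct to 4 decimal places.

0.5533

r = Cov(w,z) / (s_w · s_z) = 83.28 / (21.91 × 6.87)
  = 83.28 / 150.5217 ≈ 0.5533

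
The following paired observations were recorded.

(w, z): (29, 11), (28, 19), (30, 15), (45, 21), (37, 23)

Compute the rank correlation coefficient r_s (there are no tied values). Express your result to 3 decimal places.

Rank w: 2, 1, 3, 5, 4
Rank z: 1, 3, 2, 4, 5
d = rank(w) − rank(z): 1, -2, 1, 1, -1; Σd² = 8
ρ = 1 − 6Σd² / [n(n²−1)] = 1 − 6×8 / (5×24) = 1 − 48/120 ≈ 0.600

0.600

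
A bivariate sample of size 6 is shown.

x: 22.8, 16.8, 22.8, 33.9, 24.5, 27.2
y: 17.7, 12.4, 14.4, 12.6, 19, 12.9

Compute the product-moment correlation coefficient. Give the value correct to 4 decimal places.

n = 6, Σx = 148, Σy = 89, Σx² = 3811.22, Σy² = 1360.58, Σxy = 2183.72
nΣxy − ΣxΣy = 13102.32 − 13172 = -69.68
nΣx² − (Σx)² = 22867.32 − 21904 = 963.32; nΣy² − (Σy)² = 8163.48 − 7921 = 242.48
r = -69.68 / √(963.32 × 242.48) = -69.68 / 483.3072 ≈ -0.1442

-0.1442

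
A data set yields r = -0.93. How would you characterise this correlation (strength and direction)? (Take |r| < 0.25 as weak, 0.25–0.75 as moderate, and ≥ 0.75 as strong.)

r = -0.93 < 0 so the relationship is negative.
|r| = 0.93, which falls in the strong range.

strong negative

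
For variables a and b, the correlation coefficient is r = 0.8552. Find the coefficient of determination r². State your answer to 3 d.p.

0.731

r² = (0.8552)² = 0.731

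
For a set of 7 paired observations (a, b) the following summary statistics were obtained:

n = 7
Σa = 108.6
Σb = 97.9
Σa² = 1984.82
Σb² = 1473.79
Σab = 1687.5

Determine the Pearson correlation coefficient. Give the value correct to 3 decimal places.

0.952

r = (nΣab − ΣaΣb) / √[(nΣa² − (Σa)²)(nΣb² − (Σb)²)]
Numerator: 7×1687.5 − 108.6×97.9 = 1180.56
Denominator: √[(13893.74 − 11793.96)(10316.53 − 9584.41)] = √[2099.78 × 732.12] = 1239.8754
r = 1180.56 / 1239.8754 ≈ 0.952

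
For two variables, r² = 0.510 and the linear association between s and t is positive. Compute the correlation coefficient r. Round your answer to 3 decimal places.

0.714

|r| = √0.510 = 0.714
The association is positive, so r = 0.714.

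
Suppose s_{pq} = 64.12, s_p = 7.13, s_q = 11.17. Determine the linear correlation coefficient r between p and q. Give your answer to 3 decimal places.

0.805

r = Cov(p,q) / (s_p · s_q) = 64.12 / (7.13 × 11.17)
  = 64.12 / 79.6421 ≈ 0.805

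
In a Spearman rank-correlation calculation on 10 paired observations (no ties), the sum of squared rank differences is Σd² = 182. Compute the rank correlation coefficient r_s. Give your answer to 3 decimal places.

ρ = 1 − 6Σd² / [n(n²−1)] = 1 − 6×182 / (10×99)
  = 1 − 1092/990 = 1 − 1.1030 ≈ -0.103

-0.103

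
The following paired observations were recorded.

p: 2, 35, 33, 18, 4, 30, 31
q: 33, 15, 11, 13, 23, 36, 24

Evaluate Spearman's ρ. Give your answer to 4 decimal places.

-0.4286

Rank p: 1, 7, 6, 3, 2, 4, 5
Rank q: 6, 3, 1, 2, 4, 7, 5
d = rank(p) − rank(q): -5, 4, 5, 1, -2, -3, 0; Σd² = 80
ρ = 1 − 6Σd² / [n(n²−1)] = 1 − 6×80 / (7×48) = 1 − 480/336 ≈ -0.4286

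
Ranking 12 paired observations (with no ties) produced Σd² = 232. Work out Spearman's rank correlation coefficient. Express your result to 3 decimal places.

ρ = 1 − 6Σd² / [n(n²−1)] = 1 − 6×232 / (12×143)
  = 1 − 1392/1716 = 1 − 0.8112 ≈ 0.189

0.189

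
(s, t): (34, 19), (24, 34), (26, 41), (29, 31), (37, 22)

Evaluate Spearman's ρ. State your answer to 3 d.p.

Rank s: 4, 1, 2, 3, 5
Rank t: 1, 4, 5, 3, 2
d = rank(s) − rank(t): 3, -3, -3, 0, 3; Σd² = 36
ρ = 1 − 6Σd² / [n(n²−1)] = 1 − 6×36 / (5×24) = 1 − 216/120 ≈ -0.800

-0.800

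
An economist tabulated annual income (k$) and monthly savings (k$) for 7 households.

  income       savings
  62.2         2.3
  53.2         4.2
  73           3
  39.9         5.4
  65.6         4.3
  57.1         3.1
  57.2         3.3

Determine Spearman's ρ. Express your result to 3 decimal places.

-0.536

Rank income: 5, 2, 7, 1, 6, 3, 4
Rank savings: 1, 5, 2, 7, 6, 3, 4
d = rank(income) − rank(savings): 4, -3, 5, -6, 0, 0, 0; Σd² = 86
ρ = 1 − 6Σd² / [n(n²−1)] = 1 − 6×86 / (7×48) = 1 − 516/336 ≈ -0.536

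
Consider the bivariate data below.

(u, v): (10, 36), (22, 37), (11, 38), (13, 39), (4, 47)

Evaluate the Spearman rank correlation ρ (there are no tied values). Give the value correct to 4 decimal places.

Rank u: 2, 5, 3, 4, 1
Rank v: 1, 2, 3, 4, 5
d = rank(u) − rank(v): 1, 3, 0, 0, -4; Σd² = 26
ρ = 1 − 6Σd² / [n(n²−1)] = 1 − 6×26 / (5×24) = 1 − 156/120 ≈ -0.3000

-0.3000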